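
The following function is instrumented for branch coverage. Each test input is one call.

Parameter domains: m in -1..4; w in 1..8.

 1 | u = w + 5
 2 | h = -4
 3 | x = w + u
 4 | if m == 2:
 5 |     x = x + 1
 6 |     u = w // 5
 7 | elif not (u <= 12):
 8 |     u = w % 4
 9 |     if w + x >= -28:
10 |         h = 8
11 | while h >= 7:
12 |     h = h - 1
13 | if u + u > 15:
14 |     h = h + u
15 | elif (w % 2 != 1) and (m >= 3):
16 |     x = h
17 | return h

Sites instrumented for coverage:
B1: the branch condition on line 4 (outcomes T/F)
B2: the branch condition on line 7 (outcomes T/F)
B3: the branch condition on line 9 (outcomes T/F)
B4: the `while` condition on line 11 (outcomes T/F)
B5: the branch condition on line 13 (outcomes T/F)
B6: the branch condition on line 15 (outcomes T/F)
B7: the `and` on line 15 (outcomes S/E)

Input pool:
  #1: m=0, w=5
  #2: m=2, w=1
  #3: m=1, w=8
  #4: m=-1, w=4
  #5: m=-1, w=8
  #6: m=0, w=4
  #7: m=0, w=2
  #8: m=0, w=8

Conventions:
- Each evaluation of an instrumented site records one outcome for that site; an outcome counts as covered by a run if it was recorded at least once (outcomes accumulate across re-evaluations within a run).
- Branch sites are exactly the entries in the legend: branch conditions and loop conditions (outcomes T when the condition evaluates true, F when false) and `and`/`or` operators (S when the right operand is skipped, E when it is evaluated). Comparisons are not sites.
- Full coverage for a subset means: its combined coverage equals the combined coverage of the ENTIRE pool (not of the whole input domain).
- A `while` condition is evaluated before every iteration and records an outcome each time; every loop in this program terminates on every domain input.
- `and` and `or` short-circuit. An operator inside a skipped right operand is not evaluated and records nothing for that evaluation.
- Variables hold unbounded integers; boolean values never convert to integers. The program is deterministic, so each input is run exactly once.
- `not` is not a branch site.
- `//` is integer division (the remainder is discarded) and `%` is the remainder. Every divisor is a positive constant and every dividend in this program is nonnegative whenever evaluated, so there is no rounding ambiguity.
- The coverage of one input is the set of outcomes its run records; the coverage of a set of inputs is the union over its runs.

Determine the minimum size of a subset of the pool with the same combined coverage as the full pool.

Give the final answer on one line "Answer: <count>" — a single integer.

#1 (m=0, w=5) -> B1->F, B2->F, B4->F, B5->T; covered: B1=F, B2=F, B4=F, B5=T
#2 (m=2, w=1) -> B1->T, B4->F, B5->F, B7->S, B6->F; covered: B1=T, B4=F, B5=F, B6=F, B7=S
#3 (m=1, w=8) -> B1->F, B2->T, B3->T, B4->T, B4->T, B4->F, B5->F, B7->E, B6->F; covered: B1=F, B2=T, B3=T, B4=T, B4=F, B5=F, B6=F, B7=E
#4 (m=-1, w=4) -> B1->F, B2->F, B4->F, B5->T; covered: B1=F, B2=F, B4=F, B5=T
#5 (m=-1, w=8) -> B1->F, B2->T, B3->T, B4->T, B4->T, B4->F, B5->F, B7->E, B6->F; covered: B1=F, B2=T, B3=T, B4=T, B4=F, B5=F, B6=F, B7=E
#6 (m=0, w=4) -> B1->F, B2->F, B4->F, B5->T; covered: B1=F, B2=F, B4=F, B5=T
#7 (m=0, w=2) -> B1->F, B2->F, B4->F, B5->F, B7->E, B6->F; covered: B1=F, B2=F, B4=F, B5=F, B6=F, B7=E
#8 (m=0, w=8) -> B1->F, B2->T, B3->T, B4->T, B4->T, B4->F, B5->F, B7->E, B6->F; covered: B1=F, B2=T, B3=T, B4=T, B4=F, B5=F, B6=F, B7=E
pool-wide coverage (12 outcomes): B1=T, B1=F, B2=T, B2=F, B3=T, B4=T, B4=F, B5=T, B5=F, B6=F, B7=S, B7=E
no size-1 subset reaches all 12 outcomes (best union: 8/12)
no size-2 subset reaches all 12 outcomes (best union: 10/12)
size 3: inputs {1, 2, 3} cover all 12 outcomes, and no lexicographically smaller subset of this size does

Answer: 3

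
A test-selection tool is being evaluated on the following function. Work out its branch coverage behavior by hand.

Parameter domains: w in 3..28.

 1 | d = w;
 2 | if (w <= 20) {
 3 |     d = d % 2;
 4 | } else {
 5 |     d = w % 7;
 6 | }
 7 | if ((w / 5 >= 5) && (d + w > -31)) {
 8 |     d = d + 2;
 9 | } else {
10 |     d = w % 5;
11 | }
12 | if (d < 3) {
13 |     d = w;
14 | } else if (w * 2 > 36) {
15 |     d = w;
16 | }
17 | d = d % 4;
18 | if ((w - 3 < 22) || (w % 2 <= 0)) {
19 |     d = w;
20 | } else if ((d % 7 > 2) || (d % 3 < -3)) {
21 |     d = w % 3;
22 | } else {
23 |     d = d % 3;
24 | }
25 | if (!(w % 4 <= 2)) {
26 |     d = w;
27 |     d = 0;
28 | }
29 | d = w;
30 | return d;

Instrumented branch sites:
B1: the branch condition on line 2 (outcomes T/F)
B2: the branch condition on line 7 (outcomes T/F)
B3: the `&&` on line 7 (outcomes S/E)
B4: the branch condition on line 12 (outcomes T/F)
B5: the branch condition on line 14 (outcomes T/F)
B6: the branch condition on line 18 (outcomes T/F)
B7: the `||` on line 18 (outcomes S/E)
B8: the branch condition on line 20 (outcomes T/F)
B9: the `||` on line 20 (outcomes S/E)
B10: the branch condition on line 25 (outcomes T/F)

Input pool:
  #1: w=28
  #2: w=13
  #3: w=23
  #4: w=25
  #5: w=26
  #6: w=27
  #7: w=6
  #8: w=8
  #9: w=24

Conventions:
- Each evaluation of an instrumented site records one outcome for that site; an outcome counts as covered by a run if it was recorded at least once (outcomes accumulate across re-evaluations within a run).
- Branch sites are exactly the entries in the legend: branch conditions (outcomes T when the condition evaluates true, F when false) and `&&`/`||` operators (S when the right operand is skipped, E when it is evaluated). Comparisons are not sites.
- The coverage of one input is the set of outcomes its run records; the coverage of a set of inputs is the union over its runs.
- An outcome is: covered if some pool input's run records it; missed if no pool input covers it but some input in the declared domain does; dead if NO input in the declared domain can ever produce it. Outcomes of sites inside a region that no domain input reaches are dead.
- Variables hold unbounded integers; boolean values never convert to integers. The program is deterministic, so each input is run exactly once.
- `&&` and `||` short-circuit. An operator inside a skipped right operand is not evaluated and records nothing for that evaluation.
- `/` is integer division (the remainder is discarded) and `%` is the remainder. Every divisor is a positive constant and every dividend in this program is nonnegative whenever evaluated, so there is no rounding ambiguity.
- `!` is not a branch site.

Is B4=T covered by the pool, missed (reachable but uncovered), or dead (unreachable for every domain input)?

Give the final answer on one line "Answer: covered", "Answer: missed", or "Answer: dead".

B4=T is recorded by pool input(s) 1, 7 -> covered

Answer: covered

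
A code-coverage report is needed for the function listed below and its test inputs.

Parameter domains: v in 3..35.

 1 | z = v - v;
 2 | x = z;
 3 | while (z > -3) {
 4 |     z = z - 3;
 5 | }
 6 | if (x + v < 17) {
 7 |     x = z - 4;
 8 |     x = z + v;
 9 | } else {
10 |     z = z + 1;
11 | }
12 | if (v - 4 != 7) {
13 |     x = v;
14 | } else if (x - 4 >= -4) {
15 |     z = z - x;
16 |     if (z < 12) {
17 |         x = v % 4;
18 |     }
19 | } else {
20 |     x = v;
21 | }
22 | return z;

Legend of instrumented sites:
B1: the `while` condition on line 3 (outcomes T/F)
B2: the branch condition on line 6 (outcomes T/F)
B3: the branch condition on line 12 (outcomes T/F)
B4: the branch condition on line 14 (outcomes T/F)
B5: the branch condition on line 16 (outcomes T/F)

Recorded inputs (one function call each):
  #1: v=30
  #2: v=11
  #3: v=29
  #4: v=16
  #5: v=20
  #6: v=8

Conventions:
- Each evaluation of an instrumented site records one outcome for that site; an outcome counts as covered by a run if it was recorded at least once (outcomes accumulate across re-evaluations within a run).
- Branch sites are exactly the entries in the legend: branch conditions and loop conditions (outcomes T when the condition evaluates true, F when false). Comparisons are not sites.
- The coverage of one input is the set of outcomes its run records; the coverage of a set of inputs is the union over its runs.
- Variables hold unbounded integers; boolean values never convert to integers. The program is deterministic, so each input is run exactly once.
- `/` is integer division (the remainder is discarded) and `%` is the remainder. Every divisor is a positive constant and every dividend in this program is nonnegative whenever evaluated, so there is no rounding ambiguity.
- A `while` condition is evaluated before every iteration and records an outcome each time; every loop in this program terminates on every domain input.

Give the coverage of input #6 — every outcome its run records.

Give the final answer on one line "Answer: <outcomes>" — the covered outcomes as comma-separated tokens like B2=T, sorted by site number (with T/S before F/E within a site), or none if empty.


Running input #6 (v=8), event by event:
  B1->T, B1->F, B2->T, B3->T
distinct outcomes covered: B1=T, B1=F, B2=T, B3=T
Answer: B1=T, B1=F, B2=T, B3=T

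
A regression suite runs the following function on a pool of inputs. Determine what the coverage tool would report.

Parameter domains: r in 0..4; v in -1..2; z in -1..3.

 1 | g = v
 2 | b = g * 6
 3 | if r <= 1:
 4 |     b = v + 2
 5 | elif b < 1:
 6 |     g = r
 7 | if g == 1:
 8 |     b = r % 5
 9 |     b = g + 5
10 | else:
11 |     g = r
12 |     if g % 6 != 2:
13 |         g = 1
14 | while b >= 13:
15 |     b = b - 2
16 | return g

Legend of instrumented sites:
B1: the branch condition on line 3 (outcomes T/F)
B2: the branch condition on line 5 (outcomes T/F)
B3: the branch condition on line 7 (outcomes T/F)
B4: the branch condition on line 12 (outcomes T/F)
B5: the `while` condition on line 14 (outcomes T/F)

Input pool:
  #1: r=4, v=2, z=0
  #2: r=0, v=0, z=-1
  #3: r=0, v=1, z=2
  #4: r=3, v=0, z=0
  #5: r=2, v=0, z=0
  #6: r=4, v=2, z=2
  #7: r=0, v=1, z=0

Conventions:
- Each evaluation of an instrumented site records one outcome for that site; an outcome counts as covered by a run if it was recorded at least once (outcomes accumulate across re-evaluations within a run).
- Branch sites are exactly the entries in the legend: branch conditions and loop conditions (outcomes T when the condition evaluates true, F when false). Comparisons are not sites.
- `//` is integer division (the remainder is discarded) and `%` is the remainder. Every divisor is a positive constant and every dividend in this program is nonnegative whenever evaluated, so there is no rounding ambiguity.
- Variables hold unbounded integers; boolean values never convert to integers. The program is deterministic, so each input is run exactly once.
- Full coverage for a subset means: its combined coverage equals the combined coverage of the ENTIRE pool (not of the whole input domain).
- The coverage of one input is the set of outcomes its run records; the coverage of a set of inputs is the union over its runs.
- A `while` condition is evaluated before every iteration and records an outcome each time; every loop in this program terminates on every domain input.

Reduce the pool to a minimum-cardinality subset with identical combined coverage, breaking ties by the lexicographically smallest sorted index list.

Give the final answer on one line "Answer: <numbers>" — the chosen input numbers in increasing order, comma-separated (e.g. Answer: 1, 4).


input #1, r=4, v=2, z=0: events B1->F, B2->F, B3->F, B4->T, B5->F; outcomes B1=F, B2=F, B3=F, B4=T, B5=F
input #2, r=0, v=0, z=-1: events B1->T, B3->F, B4->T, B5->F; outcomes B1=T, B3=F, B4=T, B5=F
input #3, r=0, v=1, z=2: events B1->T, B3->T, B5->F; outcomes B1=T, B3=T, B5=F
input #4, r=3, v=0, z=0: events B1->F, B2->T, B3->F, B4->T, B5->F; outcomes B1=F, B2=T, B3=F, B4=T, B5=F
input #5, r=2, v=0, z=0: events B1->F, B2->T, B3->F, B4->F, B5->F; outcomes B1=F, B2=T, B3=F, B4=F, B5=F
input #6, r=4, v=2, z=2: events B1->F, B2->F, B3->F, B4->T, B5->F; outcomes B1=F, B2=F, B3=F, B4=T, B5=F
input #7, r=0, v=1, z=0: events B1->T, B3->T, B5->F; outcomes B1=T, B3=T, B5=F
pool-wide coverage (9 outcomes): B1=T, B1=F, B2=T, B2=F, B3=T, B3=F, B4=T, B4=F, B5=F
size 1 is not enough: best union over all size-1 subsets is 5/9
size 2 is not enough: best union over all size-2 subsets is 7/9
the canonical winner is {1, 3, 5}: size 3, full 9-outcome coverage, earliest index list among size-3 covers
Answer: 1, 3, 5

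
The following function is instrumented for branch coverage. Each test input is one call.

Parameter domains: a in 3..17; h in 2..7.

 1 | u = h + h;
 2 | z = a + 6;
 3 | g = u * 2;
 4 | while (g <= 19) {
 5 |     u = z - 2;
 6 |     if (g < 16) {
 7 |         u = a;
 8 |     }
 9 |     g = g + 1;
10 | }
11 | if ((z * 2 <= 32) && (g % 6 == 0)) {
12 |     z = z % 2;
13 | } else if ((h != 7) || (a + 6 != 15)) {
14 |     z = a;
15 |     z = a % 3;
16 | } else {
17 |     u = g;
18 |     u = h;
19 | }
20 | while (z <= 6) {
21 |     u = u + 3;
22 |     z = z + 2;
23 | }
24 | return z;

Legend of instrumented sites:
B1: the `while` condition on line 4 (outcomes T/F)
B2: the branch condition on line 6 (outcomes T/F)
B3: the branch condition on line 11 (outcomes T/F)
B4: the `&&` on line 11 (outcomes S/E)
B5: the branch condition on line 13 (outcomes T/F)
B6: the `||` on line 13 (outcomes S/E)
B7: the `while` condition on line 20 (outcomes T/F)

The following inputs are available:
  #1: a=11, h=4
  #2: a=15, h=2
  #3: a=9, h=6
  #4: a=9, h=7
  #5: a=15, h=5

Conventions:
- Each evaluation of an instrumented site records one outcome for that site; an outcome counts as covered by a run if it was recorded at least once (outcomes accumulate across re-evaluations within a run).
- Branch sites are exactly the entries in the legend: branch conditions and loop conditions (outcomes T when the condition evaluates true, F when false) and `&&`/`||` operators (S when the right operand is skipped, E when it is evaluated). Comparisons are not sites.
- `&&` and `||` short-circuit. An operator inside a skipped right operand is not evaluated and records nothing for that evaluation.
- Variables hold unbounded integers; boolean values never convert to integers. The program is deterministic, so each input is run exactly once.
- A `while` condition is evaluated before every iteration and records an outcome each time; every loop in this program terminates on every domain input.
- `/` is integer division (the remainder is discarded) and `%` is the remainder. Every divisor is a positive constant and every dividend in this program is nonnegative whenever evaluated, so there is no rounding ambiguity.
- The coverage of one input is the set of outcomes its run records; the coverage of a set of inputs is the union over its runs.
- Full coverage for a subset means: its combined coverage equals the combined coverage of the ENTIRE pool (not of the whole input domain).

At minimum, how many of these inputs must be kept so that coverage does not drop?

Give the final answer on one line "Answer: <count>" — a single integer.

#1 (a=11, h=4) -> B1->T, B2->F, B1->T, B2->F, B1->T, B2->F, B1->T, B2->F, B1->F, B4->S, B3->F, B6->S, B5->T, B7->T, ...; covered: B1=T, B1=F, B2=F, B3=F, B4=S, B5=T, B6=S, B7=T, B7=F
#2 (a=15, h=2) -> B1->T, B2->T, B1->T, B2->T, B1->T, B2->T, B1->T, B2->T, B1->T, B2->T, B1->T, B2->T, B1->T, B2->T, ...; covered: B1=T, B1=F, B2=T, B2=F, B3=F, B4=S, B5=T, B6=S, B7=T, B7=F
#3 (a=9, h=6) -> B1->F, B4->E, B3->T, B7->T, B7->T, B7->T, B7->F; covered: B1=F, B3=T, B4=E, B7=T, B7=F
#4 (a=9, h=7) -> B1->F, B4->E, B3->F, B6->E, B5->F, B7->F; covered: B1=F, B3=F, B4=E, B5=F, B6=E, B7=F
#5 (a=15, h=5) -> B1->F, B4->S, B3->F, B6->S, B5->T, B7->T, B7->T, B7->T, B7->T, B7->F; covered: B1=F, B3=F, B4=S, B5=T, B6=S, B7=T, B7=F
union over all inputs: B1=T, B1=F, B2=T, B2=F, B3=T, B3=F, B4=S, B4=E, B5=T, B5=F, B6=S, B6=E, B7=T, B7=F (14 outcomes)
size 1 is not enough: best union over all size-1 subsets is 10/14
size 2 is not enough: best union over all size-2 subsets is 13/14
inputs {2, 3, 4} (size 3) cover everything; no size-3 subset with a lexicographically smaller index list covers all 14

Answer: 3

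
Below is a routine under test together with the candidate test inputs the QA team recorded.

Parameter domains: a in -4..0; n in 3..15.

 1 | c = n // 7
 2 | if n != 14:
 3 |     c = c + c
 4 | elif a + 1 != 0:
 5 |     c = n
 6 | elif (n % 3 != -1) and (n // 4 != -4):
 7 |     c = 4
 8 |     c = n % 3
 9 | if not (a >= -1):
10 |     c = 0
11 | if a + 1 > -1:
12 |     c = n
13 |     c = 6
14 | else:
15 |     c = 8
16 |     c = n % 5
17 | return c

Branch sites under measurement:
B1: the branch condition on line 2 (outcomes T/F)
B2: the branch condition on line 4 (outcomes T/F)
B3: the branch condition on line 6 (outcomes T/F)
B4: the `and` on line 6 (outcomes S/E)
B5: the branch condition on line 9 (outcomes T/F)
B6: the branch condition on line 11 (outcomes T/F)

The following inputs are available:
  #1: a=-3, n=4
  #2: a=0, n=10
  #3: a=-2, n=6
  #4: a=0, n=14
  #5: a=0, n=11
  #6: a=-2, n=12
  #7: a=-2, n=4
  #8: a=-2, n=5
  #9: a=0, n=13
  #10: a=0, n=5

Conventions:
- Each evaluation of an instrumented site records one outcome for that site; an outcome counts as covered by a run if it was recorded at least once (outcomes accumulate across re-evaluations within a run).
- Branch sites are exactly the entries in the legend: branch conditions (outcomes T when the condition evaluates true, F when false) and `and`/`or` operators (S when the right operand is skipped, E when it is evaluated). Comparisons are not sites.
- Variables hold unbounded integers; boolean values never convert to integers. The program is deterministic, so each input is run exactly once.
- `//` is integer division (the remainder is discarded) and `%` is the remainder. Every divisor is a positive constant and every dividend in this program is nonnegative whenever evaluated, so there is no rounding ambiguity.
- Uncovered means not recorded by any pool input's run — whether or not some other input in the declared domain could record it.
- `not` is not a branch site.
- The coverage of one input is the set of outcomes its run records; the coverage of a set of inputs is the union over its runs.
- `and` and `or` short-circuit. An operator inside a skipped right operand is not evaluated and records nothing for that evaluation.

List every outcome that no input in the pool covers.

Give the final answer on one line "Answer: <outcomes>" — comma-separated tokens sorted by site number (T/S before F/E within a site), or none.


test 1 (a=-3, n=4) fires B1->T, B5->T, B6->F; hits B1=T, B5=T, B6=F
test 2 (a=0, n=10) fires B1->T, B5->F, B6->T; hits B1=T, B5=F, B6=T
test 3 (a=-2, n=6) fires B1->T, B5->T, B6->F; hits B1=T, B5=T, B6=F
test 4 (a=0, n=14) fires B1->F, B2->T, B5->F, B6->T; hits B1=F, B2=T, B5=F, B6=T
test 5 (a=0, n=11) fires B1->T, B5->F, B6->T; hits B1=T, B5=F, B6=T
test 6 (a=-2, n=12) fires B1->T, B5->T, B6->F; hits B1=T, B5=T, B6=F
test 7 (a=-2, n=4) fires B1->T, B5->T, B6->F; hits B1=T, B5=T, B6=F
test 8 (a=-2, n=5) fires B1->T, B5->T, B6->F; hits B1=T, B5=T, B6=F
test 9 (a=0, n=13) fires B1->T, B5->F, B6->T; hits B1=T, B5=F, B6=T
test 10 (a=0, n=5) fires B1->T, B5->F, B6->T; hits B1=T, B5=F, B6=T
union over the pool: B1=T, B1=F, B2=T, B5=T, B5=F, B6=T, B6=F
uncovered (5 of 12): B2=F, B3=T, B3=F, B4=S, B4=E
Answer: B2=F, B3=T, B3=F, B4=S, B4=E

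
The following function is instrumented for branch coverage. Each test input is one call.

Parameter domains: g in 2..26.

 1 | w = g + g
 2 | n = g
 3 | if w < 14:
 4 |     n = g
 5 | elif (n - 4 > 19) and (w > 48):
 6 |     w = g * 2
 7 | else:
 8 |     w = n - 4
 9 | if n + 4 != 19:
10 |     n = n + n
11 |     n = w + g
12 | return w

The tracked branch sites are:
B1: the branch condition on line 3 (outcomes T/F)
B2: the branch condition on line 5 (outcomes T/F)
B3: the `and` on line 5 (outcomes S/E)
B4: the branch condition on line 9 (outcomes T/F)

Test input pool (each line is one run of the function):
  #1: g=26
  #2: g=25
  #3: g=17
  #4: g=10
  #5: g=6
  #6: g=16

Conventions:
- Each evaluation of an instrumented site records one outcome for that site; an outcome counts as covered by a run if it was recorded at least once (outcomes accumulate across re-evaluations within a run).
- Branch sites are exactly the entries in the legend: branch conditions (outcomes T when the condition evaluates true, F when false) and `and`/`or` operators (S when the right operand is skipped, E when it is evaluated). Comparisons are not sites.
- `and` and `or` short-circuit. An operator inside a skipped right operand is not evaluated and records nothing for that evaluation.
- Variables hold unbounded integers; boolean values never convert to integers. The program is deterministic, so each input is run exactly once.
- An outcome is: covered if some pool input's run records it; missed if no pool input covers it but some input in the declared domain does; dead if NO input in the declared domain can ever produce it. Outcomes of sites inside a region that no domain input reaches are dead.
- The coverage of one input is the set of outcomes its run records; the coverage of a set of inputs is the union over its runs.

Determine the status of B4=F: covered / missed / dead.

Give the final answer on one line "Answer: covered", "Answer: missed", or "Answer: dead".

no pool input records B4=F
but domain input (g=15) does record it -> reachable, so missed

Answer: missed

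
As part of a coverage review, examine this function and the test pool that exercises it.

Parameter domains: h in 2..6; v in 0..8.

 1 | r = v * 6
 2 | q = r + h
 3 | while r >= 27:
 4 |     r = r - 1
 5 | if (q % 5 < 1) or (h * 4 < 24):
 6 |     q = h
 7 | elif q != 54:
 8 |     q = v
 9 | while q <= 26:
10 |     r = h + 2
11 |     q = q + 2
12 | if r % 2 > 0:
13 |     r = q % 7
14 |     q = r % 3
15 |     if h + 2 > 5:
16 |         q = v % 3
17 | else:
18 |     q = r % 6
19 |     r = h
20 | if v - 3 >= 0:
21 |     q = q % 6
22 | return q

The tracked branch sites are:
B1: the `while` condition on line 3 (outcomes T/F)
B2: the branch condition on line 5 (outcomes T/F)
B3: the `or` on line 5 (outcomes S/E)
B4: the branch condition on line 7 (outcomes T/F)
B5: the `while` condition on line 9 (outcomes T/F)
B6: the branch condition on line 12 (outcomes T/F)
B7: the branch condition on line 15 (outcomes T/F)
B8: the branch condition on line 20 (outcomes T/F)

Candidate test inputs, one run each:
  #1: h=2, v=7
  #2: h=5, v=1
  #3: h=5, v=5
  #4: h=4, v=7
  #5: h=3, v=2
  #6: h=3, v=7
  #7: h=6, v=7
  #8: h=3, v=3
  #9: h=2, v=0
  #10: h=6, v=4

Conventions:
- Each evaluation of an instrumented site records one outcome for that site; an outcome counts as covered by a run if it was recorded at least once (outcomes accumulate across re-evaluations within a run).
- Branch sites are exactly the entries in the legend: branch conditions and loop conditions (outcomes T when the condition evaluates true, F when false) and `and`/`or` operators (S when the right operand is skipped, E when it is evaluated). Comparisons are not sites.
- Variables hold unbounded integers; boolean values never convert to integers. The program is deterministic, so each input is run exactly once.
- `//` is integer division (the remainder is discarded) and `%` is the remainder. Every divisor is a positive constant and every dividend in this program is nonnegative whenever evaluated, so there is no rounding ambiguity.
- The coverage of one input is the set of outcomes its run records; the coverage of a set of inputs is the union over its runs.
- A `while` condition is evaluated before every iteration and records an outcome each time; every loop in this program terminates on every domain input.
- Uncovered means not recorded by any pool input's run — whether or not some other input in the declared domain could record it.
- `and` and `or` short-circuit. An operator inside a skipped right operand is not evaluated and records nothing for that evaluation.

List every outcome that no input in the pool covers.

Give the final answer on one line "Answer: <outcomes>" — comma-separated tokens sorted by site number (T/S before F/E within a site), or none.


test 1 (h=2, v=7) hits B1=T, B1=F, B2=T, B3=E, B5=T, B5=F, B6=F, B8=T
test 2 (h=5, v=1) hits B1=F, B2=T, B3=E, B5=T, B5=F, B6=T, B7=T, B8=F
test 3 (h=5, v=5) hits B1=T, B1=F, B2=T, B3=S, B5=T, B5=F, B6=T, B7=T, B8=T
test 4 (h=4, v=7) hits B1=T, B1=F, B2=T, B3=E, B5=T, B5=F, B6=F, B8=T
test 5 (h=3, v=2) hits B1=F, B2=T, B3=S, B5=T, B5=F, B6=T, B7=F, B8=F
test 6 (h=3, v=7) hits B1=T, B1=F, B2=T, B3=S, B5=T, B5=F, B6=T, B7=F, B8=T
test 7 (h=6, v=7) hits B1=T, B1=F, B2=F, B3=E, B4=T, B5=T, B5=F, B6=F, B8=T
test 8 (h=3, v=3) hits B1=F, B2=T, B3=E, B5=T, B5=F, B6=T, B7=F, B8=T
test 9 (h=2, v=0) hits B1=F, B2=T, B3=E, B5=T, B5=F, B6=F, B8=F
test 10 (h=6, v=4) hits B1=F, B2=T, B3=S, B5=T, B5=F, B6=F, B8=T
union over the pool: B1=T, B1=F, B2=T, B2=F, B3=S, B3=E, B4=T, B5=T, B5=F, B6=T, B6=F, B7=T, B7=F, B8=T, B8=F
uncovered (1 of 16): B4=F
Answer: B4=F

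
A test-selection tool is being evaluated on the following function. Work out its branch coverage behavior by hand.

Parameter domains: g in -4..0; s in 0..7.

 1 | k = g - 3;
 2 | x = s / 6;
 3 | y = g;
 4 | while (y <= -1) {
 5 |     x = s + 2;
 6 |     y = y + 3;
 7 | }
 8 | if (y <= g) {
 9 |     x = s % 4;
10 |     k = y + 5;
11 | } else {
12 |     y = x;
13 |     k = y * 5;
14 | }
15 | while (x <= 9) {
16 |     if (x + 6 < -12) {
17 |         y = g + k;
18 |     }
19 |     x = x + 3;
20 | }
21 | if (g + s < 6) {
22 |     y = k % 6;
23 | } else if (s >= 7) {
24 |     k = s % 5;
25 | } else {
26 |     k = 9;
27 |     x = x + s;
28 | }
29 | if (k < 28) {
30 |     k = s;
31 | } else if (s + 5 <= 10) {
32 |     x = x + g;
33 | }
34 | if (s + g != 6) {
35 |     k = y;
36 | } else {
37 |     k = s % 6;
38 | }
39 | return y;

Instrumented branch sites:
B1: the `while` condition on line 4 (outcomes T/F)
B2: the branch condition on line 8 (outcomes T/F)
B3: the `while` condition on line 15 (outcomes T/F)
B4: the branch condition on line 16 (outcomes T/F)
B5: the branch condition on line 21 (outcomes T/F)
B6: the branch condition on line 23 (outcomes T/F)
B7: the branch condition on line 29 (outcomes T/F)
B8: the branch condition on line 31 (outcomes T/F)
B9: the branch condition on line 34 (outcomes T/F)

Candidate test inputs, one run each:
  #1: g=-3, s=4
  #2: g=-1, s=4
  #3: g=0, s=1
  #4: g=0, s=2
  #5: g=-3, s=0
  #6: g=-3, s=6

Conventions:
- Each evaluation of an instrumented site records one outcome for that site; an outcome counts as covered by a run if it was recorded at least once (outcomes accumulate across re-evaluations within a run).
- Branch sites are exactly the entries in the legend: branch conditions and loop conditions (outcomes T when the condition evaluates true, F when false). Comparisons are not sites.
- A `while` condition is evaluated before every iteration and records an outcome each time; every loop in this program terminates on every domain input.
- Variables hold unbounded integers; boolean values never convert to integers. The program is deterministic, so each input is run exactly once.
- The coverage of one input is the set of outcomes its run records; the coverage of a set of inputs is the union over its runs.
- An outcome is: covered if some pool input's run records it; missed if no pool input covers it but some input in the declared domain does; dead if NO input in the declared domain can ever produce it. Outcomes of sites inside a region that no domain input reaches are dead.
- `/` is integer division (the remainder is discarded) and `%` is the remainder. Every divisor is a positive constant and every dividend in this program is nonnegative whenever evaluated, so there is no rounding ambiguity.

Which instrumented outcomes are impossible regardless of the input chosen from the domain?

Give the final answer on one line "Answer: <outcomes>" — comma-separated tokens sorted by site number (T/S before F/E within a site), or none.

exhaustive pass over the 40-input domain:
  B4=T: no domain input ever produces it -> dead
  reachable outcomes have witnesses, e.g. B1=T (e.g. g=-4, s=0), B1=F (e.g. g=-4, s=0), B2=T (e.g. g=0, s=0), B2=F (e.g. g=-4, s=0)

Answer: B4=T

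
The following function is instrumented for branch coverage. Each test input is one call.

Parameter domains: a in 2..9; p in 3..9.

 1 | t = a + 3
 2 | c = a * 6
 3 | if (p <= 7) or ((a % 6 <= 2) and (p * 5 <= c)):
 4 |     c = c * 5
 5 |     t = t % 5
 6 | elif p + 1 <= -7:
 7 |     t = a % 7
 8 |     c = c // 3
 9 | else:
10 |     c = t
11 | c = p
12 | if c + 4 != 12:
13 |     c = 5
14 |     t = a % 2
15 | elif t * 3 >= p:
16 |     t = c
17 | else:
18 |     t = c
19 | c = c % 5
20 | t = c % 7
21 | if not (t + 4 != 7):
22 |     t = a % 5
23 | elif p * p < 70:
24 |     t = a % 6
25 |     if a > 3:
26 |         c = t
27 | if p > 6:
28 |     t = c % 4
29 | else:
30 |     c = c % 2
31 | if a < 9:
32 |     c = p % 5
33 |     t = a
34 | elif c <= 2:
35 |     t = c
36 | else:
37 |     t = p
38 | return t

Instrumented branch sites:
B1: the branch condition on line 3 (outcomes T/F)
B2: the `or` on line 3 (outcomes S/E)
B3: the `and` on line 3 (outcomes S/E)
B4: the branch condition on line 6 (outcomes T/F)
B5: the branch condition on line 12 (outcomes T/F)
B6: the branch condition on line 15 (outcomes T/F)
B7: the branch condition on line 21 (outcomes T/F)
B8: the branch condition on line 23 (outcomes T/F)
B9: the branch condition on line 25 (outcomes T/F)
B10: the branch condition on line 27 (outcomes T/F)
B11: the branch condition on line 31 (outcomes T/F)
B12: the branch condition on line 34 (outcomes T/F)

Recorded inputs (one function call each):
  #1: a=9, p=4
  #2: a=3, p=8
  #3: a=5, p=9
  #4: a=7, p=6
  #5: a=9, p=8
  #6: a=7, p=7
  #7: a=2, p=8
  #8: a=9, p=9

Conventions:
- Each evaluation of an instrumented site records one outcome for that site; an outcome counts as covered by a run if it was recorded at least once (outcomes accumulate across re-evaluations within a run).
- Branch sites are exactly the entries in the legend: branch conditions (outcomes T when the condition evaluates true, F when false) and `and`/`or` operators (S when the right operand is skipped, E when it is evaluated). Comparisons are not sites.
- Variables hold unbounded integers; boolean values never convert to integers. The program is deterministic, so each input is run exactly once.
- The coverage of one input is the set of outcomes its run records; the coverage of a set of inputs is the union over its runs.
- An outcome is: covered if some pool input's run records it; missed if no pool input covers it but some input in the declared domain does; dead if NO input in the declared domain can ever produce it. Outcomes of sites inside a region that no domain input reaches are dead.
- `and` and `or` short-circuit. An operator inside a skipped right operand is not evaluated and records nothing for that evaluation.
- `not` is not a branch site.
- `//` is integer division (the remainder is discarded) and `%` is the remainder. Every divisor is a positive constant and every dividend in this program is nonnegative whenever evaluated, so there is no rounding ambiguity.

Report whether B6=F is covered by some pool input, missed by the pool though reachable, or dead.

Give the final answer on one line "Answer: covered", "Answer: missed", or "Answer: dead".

no pool input records B6=F
but domain input (a=7, p=8) does record it -> reachable, so missed

Answer: missed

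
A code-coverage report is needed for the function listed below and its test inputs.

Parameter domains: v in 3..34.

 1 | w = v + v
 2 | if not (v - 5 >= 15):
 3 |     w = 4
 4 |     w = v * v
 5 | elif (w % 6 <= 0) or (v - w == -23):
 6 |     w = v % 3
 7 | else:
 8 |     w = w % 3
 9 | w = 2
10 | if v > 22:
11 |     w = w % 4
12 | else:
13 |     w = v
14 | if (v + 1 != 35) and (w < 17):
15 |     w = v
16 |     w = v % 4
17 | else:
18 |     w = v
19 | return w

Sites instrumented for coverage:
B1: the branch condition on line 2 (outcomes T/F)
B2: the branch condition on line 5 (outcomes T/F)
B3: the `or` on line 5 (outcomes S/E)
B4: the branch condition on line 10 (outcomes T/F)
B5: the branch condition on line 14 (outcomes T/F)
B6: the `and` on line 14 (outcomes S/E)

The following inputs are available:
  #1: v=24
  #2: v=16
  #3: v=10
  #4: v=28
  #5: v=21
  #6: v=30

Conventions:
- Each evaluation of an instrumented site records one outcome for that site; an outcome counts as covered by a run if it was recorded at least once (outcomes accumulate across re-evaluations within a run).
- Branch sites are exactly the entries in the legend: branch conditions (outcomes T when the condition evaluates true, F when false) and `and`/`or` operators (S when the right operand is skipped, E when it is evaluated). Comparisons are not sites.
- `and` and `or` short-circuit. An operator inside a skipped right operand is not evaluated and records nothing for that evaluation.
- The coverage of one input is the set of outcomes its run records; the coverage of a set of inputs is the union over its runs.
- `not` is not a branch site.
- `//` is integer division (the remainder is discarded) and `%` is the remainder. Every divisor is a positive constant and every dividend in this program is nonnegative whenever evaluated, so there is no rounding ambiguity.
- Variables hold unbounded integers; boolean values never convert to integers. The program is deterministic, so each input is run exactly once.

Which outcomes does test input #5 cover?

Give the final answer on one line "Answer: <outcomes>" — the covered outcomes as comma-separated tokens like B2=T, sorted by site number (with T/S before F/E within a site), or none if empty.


Running input #5 (v=21), event by event:
  B1->F, B3->S, B2->T, B4->F, B6->E, B5->F
as a set, this run covers: B1=F, B2=T, B3=S, B4=F, B5=F, B6=E
Answer: B1=F, B2=T, B3=S, B4=F, B5=F, B6=E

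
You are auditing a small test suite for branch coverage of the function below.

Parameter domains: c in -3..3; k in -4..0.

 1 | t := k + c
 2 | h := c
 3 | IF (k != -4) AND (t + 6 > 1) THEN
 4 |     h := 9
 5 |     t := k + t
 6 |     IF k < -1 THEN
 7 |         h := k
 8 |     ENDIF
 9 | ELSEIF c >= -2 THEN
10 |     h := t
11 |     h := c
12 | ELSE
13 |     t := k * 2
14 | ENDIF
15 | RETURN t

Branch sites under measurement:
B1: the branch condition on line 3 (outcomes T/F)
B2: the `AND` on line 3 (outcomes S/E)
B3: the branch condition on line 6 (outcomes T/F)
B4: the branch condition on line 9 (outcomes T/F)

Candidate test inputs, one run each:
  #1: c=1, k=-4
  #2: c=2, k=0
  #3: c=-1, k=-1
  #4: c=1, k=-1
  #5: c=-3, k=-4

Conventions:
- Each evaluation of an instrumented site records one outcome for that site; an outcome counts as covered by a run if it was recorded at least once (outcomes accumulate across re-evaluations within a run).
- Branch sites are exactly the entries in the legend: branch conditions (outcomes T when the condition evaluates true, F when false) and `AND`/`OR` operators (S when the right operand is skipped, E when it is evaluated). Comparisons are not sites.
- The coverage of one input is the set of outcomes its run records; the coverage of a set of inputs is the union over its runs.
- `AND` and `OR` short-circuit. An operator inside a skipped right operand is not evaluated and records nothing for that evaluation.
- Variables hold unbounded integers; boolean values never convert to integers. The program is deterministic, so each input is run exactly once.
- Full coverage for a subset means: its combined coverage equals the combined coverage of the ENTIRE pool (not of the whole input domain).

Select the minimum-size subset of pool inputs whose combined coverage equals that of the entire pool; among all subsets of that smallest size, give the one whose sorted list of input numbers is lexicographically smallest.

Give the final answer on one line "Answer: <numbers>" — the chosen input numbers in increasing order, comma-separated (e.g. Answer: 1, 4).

#1 (c=1, k=-4) -> covered: B1=F, B2=S, B4=T
#2 (c=2, k=0) -> covered: B1=T, B2=E, B3=F
#3 (c=-1, k=-1) -> covered: B1=T, B2=E, B3=F
#4 (c=1, k=-1) -> covered: B1=T, B2=E, B3=F
#5 (c=-3, k=-4) -> covered: B1=F, B2=S, B4=F
the full pool covers 7 outcomes: B1=T, B1=F, B2=S, B2=E, B3=F, B4=T, B4=F
no size-1 subset reaches all 7 outcomes (best union: 3/7)
no size-2 subset reaches all 7 outcomes (best union: 6/7)
the canonical winner is {1, 2, 5}: size 3, full 7-outcome coverage, earliest index list among size-3 covers

Answer: 1, 2, 5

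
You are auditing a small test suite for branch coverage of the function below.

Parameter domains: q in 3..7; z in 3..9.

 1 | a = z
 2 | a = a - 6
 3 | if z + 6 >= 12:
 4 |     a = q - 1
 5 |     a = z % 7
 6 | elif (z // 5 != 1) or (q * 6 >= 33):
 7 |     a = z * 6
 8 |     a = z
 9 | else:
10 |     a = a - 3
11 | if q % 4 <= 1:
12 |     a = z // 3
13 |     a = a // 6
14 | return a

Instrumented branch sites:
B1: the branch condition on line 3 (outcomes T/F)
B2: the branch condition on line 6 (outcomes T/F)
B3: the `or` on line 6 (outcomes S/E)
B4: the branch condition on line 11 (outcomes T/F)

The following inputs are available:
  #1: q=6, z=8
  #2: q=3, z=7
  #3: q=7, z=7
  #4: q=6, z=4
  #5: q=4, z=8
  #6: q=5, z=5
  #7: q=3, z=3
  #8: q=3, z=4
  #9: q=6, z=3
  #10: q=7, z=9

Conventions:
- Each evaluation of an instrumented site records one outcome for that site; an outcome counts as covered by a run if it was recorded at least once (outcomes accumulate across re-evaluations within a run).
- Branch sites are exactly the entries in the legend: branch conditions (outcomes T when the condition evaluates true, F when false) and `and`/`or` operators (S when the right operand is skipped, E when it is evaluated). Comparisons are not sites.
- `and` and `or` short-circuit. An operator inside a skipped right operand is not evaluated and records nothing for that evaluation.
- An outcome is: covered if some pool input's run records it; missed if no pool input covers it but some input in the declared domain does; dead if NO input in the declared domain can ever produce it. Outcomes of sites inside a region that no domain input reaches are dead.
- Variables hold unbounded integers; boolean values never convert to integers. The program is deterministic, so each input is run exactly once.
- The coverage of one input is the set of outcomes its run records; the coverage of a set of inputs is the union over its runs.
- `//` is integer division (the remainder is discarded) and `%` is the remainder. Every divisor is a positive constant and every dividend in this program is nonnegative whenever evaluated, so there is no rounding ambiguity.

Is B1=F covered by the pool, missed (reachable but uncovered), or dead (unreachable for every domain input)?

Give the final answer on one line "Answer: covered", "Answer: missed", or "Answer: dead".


B1=F is recorded by pool input(s) 4, 6, 7, 8, 9 -> covered
Answer: covered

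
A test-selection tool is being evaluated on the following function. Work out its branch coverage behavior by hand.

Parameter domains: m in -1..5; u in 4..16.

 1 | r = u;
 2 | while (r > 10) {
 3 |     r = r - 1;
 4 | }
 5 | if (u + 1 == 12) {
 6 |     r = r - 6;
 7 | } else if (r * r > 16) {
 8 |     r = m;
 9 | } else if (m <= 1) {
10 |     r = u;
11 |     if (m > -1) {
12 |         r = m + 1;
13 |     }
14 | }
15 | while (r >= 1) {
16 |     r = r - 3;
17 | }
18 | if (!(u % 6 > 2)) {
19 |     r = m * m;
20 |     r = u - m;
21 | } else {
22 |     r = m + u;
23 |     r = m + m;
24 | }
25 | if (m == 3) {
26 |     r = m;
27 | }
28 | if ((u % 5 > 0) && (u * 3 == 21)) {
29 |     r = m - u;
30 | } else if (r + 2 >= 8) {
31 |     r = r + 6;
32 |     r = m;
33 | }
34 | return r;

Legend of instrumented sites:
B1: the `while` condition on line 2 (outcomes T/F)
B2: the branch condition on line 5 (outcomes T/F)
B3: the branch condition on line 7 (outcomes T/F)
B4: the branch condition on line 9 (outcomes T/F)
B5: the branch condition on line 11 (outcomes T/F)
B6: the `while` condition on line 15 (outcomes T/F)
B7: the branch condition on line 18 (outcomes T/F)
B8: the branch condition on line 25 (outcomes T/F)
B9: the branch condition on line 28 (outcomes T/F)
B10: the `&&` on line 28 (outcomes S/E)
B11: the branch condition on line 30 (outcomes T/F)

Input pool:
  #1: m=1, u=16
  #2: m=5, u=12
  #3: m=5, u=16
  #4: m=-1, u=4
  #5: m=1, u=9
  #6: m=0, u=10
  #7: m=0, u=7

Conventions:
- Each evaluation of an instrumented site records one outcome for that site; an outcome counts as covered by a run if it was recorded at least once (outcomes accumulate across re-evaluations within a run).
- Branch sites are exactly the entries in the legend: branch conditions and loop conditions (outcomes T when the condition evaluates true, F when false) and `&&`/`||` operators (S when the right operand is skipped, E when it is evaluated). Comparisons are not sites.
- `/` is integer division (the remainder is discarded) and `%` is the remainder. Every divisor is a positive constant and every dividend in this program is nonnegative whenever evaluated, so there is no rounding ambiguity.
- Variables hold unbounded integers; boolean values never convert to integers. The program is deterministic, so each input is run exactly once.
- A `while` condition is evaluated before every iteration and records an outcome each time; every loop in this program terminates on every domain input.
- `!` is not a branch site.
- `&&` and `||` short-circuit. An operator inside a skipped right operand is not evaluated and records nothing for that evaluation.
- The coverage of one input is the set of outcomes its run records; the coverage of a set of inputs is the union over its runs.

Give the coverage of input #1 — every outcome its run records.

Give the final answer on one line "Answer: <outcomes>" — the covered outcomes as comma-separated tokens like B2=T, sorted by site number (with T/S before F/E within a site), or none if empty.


Event log for input #1 (m=1, u=16):
  B1->T, B1->T, B1->T, B1->T, B1->T, B1->T, B1->F, B2->F, B3->T, B6->T
  B6->F, B7->F, B8->F, B10->E, B9->F, B11->F
deduplicating events, the covered set is: B1=T, B1=F, B2=F, B3=T, B6=T, B6=F, B7=F, B8=F, B9=F, B10=E, B11=F
Answer: B1=T, B1=F, B2=F, B3=T, B6=T, B6=F, B7=F, B8=F, B9=F, B10=E, B11=F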